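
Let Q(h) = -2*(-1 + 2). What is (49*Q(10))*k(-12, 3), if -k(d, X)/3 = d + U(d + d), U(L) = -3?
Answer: -4410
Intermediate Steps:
k(d, X) = 9 - 3*d (k(d, X) = -3*(d - 3) = -3*(-3 + d) = 9 - 3*d)
Q(h) = -2 (Q(h) = -2*1 = -2)
(49*Q(10))*k(-12, 3) = (49*(-2))*(9 - 3*(-12)) = -98*(9 + 36) = -98*45 = -4410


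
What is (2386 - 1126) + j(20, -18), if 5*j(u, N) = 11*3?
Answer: 6333/5 ≈ 1266.6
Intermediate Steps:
j(u, N) = 33/5 (j(u, N) = (11*3)/5 = (⅕)*33 = 33/5)
(2386 - 1126) + j(20, -18) = (2386 - 1126) + 33/5 = 1260 + 33/5 = 6333/5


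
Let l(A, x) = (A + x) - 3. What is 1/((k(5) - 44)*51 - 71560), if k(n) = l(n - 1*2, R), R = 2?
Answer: -1/73702 ≈ -1.3568e-5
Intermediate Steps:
l(A, x) = -3 + A + x
k(n) = -3 + n (k(n) = -3 + (n - 1*2) + 2 = -3 + (n - 2) + 2 = -3 + (-2 + n) + 2 = -3 + n)
1/((k(5) - 44)*51 - 71560) = 1/(((-3 + 5) - 44)*51 - 71560) = 1/((2 - 44)*51 - 71560) = 1/(-42*51 - 71560) = 1/(-2142 - 71560) = 1/(-73702) = -1/73702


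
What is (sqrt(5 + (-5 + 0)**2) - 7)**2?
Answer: (7 - sqrt(30))**2 ≈ 2.3188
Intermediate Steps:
(sqrt(5 + (-5 + 0)**2) - 7)**2 = (sqrt(5 + (-5)**2) - 7)**2 = (sqrt(5 + 25) - 7)**2 = (sqrt(30) - 7)**2 = (-7 + sqrt(30))**2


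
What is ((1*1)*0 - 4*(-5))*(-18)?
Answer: -360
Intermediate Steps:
((1*1)*0 - 4*(-5))*(-18) = (1*0 + 20)*(-18) = (0 + 20)*(-18) = 20*(-18) = -360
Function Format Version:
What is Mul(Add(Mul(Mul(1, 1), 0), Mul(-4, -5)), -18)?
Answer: -360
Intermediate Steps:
Mul(Add(Mul(Mul(1, 1), 0), Mul(-4, -5)), -18) = Mul(Add(Mul(1, 0), 20), -18) = Mul(Add(0, 20), -18) = Mul(20, -18) = -360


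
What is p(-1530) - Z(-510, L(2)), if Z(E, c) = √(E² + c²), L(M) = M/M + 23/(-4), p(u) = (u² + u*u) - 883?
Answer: 4680917 - √4161961/4 ≈ 4.6804e+6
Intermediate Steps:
p(u) = -883 + 2*u² (p(u) = (u² + u²) - 883 = 2*u² - 883 = -883 + 2*u²)
L(M) = -19/4 (L(M) = 1 + 23*(-¼) = 1 - 23/4 = -19/4)
p(-1530) - Z(-510, L(2)) = (-883 + 2*(-1530)²) - √((-510)² + (-19/4)²) = (-883 + 2*2340900) - √(260100 + 361/16) = (-883 + 4681800) - √(4161961/16) = 4680917 - √4161961/4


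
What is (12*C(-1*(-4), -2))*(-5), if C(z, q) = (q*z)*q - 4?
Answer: -720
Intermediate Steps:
C(z, q) = -4 + z*q**2 (C(z, q) = z*q**2 - 4 = -4 + z*q**2)
(12*C(-1*(-4), -2))*(-5) = (12*(-4 - 1*(-4)*(-2)**2))*(-5) = (12*(-4 + 4*4))*(-5) = (12*(-4 + 16))*(-5) = (12*12)*(-5) = 144*(-5) = -720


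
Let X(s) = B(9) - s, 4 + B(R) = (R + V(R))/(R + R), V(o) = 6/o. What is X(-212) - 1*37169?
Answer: -1995865/54 ≈ -36960.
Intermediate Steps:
B(R) = -4 + (R + 6/R)/(2*R) (B(R) = -4 + (R + 6/R)/(R + R) = -4 + (R + 6/R)/((2*R)) = -4 + (R + 6/R)*(1/(2*R)) = -4 + (R + 6/R)/(2*R))
X(s) = -187/54 - s (X(s) = (-7/2 + 3/9²) - s = (-7/2 + 3*(1/81)) - s = (-7/2 + 1/27) - s = -187/54 - s)
X(-212) - 1*37169 = (-187/54 - 1*(-212)) - 1*37169 = (-187/54 + 212) - 37169 = 11261/54 - 37169 = -1995865/54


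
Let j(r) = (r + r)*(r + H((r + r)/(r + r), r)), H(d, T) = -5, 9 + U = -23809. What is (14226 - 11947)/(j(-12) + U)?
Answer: -2279/23410 ≈ -0.097352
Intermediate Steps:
U = -23818 (U = -9 - 23809 = -23818)
j(r) = 2*r*(-5 + r) (j(r) = (r + r)*(r - 5) = (2*r)*(-5 + r) = 2*r*(-5 + r))
(14226 - 11947)/(j(-12) + U) = (14226 - 11947)/(2*(-12)*(-5 - 12) - 23818) = 2279/(2*(-12)*(-17) - 23818) = 2279/(408 - 23818) = 2279/(-23410) = 2279*(-1/23410) = -2279/23410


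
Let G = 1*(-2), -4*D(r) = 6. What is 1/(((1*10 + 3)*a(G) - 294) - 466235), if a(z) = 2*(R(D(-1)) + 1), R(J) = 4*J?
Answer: -1/466659 ≈ -2.1429e-6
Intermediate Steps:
D(r) = -3/2 (D(r) = -1/4*6 = -3/2)
G = -2
a(z) = -10 (a(z) = 2*(4*(-3/2) + 1) = 2*(-6 + 1) = 2*(-5) = -10)
1/(((1*10 + 3)*a(G) - 294) - 466235) = 1/(((1*10 + 3)*(-10) - 294) - 466235) = 1/(((10 + 3)*(-10) - 294) - 466235) = 1/((13*(-10) - 294) - 466235) = 1/((-130 - 294) - 466235) = 1/(-424 - 466235) = 1/(-466659) = -1/466659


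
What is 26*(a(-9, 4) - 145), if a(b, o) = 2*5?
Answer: -3510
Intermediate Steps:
a(b, o) = 10
26*(a(-9, 4) - 145) = 26*(10 - 145) = 26*(-135) = -3510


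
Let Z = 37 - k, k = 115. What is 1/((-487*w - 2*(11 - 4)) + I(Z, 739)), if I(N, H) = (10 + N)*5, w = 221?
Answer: -1/107981 ≈ -9.2609e-6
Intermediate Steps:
Z = -78 (Z = 37 - 1*115 = 37 - 115 = -78)
I(N, H) = 50 + 5*N
1/((-487*w - 2*(11 - 4)) + I(Z, 739)) = 1/((-487*221 - 2*(11 - 4)) + (50 + 5*(-78))) = 1/((-107627 - 2*7) + (50 - 390)) = 1/((-107627 - 14) - 340) = 1/(-107641 - 340) = 1/(-107981) = -1/107981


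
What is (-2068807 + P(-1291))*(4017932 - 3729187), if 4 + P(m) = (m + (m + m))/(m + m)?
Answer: -1194716798155/2 ≈ -5.9736e+11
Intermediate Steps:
P(m) = -5/2 (P(m) = -4 + (m + (m + m))/(m + m) = -4 + (m + 2*m)/((2*m)) = -4 + (3*m)*(1/(2*m)) = -4 + 3/2 = -5/2)
(-2068807 + P(-1291))*(4017932 - 3729187) = (-2068807 - 5/2)*(4017932 - 3729187) = -4137619/2*288745 = -1194716798155/2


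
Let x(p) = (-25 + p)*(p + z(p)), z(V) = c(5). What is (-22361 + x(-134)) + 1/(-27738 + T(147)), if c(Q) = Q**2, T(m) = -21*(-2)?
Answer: -139310881/27696 ≈ -5030.0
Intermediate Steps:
T(m) = 42
z(V) = 25 (z(V) = 5**2 = 25)
x(p) = (-25 + p)*(25 + p) (x(p) = (-25 + p)*(p + 25) = (-25 + p)*(25 + p))
(-22361 + x(-134)) + 1/(-27738 + T(147)) = (-22361 + (-625 + (-134)**2)) + 1/(-27738 + 42) = (-22361 + (-625 + 17956)) + 1/(-27696) = (-22361 + 17331) - 1/27696 = -5030 - 1/27696 = -139310881/27696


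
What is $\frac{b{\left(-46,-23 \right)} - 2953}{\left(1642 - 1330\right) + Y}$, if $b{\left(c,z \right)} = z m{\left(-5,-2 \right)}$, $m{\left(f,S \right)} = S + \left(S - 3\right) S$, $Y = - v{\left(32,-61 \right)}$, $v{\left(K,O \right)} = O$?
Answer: $- \frac{3137}{373} \approx -8.4102$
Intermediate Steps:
$Y = 61$ ($Y = \left(-1\right) \left(-61\right) = 61$)
$m{\left(f,S \right)} = S + S \left(-3 + S\right)$ ($m{\left(f,S \right)} = S + \left(-3 + S\right) S = S + S \left(-3 + S\right)$)
$b{\left(c,z \right)} = 8 z$ ($b{\left(c,z \right)} = z \left(- 2 \left(-2 - 2\right)\right) = z \left(\left(-2\right) \left(-4\right)\right) = z 8 = 8 z$)
$\frac{b{\left(-46,-23 \right)} - 2953}{\left(1642 - 1330\right) + Y} = \frac{8 \left(-23\right) - 2953}{\left(1642 - 1330\right) + 61} = \frac{-184 - 2953}{\left(1642 - 1330\right) + 61} = - \frac{3137}{312 + 61} = - \frac{3137}{373}$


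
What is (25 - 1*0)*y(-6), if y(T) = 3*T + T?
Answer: -600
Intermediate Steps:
y(T) = 4*T
(25 - 1*0)*y(-6) = (25 - 1*0)*(4*(-6)) = (25 + 0)*(-24) = 25*(-24) = -600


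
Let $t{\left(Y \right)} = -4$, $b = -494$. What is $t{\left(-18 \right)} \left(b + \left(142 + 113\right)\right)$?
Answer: $956$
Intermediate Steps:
$t{\left(-18 \right)} \left(b + \left(142 + 113\right)\right) = - 4 \left(-494 + \left(142 + 113\right)\right) = - 4 \left(-494 + 255\right) = \left(-4\right) \left(-239\right) = 956$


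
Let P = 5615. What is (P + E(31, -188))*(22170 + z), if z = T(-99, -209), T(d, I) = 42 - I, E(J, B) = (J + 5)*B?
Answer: -25851413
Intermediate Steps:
E(J, B) = B*(5 + J) (E(J, B) = (5 + J)*B = B*(5 + J))
z = 251 (z = 42 - 1*(-209) = 42 + 209 = 251)
(P + E(31, -188))*(22170 + z) = (5615 - 188*(5 + 31))*(22170 + 251) = (5615 - 188*36)*22421 = (5615 - 6768)*22421 = -1153*22421 = -25851413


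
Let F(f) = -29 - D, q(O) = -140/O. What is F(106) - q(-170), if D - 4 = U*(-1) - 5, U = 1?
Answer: -473/17 ≈ -27.824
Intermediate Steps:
D = -2 (D = 4 + (1*(-1) - 5) = 4 + (-1 - 5) = 4 - 6 = -2)
F(f) = -27 (F(f) = -29 - 1*(-2) = -29 + 2 = -27)
F(106) - q(-170) = -27 - (-140)/(-170) = -27 - (-140)*(-1)/170 = -27 - 1*14/17 = -27 - 14/17 = -473/17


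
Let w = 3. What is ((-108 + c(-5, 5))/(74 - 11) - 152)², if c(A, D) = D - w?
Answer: 93741124/3969 ≈ 23618.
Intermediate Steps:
c(A, D) = -3 + D (c(A, D) = D - 1*3 = D - 3 = -3 + D)
((-108 + c(-5, 5))/(74 - 11) - 152)² = ((-108 + (-3 + 5))/(74 - 11) - 152)² = ((-108 + 2)/63 - 152)² = (-106*1/63 - 152)² = (-106/63 - 152)² = (-9682/63)² = 93741124/3969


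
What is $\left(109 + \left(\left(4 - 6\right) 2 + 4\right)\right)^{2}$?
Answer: $11881$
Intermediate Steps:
$\left(109 + \left(\left(4 - 6\right) 2 + 4\right)\right)^{2} = \left(109 + \left(\left(-2\right) 2 + 4\right)\right)^{2} = \left(109 + \left(-4 + 4\right)\right)^{2} = \left(109 + 0\right)^{2} = 109^{2} = 11881$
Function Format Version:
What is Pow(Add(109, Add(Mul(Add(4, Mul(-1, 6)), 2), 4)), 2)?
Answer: 11881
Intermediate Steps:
Pow(Add(109, Add(Mul(Add(4, Mul(-1, 6)), 2), 4)), 2) = Pow(Add(109, Add(Mul(Add(4, -6), 2), 4)), 2) = Pow(Add(109, Add(Mul(-2, 2), 4)), 2) = Pow(Add(109, Add(-4, 4)), 2) = Pow(Add(109, 0), 2) = Pow(109, 2) = 11881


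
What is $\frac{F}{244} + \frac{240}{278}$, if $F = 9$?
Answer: $\frac{30531}{33916} \approx 0.90019$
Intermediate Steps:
$\frac{F}{244} + \frac{240}{278} = \frac{9}{244} + \frac{240}{278} = 9 \cdot \frac{1}{244} + 240 \cdot \frac{1}{278} = \frac{9}{244} + \frac{120}{139} = \frac{30531}{33916}$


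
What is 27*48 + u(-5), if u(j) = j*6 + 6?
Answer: 1272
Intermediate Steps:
u(j) = 6 + 6*j (u(j) = 6*j + 6 = 6 + 6*j)
27*48 + u(-5) = 27*48 + (6 + 6*(-5)) = 1296 + (6 - 30) = 1296 - 24 = 1272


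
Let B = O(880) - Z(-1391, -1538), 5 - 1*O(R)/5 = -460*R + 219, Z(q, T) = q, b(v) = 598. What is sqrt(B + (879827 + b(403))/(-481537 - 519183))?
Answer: sqrt(103430417887199)/7148 ≈ 1422.8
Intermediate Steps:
O(R) = -1070 + 2300*R (O(R) = 25 - 5*(-460*R + 219) = 25 - 5*(219 - 460*R) = 25 + (-1095 + 2300*R) = -1070 + 2300*R)
B = 2024321 (B = (-1070 + 2300*880) - 1*(-1391) = (-1070 + 2024000) + 1391 = 2022930 + 1391 = 2024321)
sqrt(B + (879827 + b(403))/(-481537 - 519183)) = sqrt(2024321 + (879827 + 598)/(-481537 - 519183)) = sqrt(2024321 + 880425/(-1000720)) = sqrt(2024321 + 880425*(-1/1000720)) = sqrt(2024321 - 25155/28592) = sqrt(57879360877/28592) = sqrt(103430417887199)/7148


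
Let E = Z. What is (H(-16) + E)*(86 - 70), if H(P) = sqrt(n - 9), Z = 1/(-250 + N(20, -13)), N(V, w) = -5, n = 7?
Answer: -16/255 + 16*I*sqrt(2) ≈ -0.062745 + 22.627*I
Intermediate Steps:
Z = -1/255 (Z = 1/(-250 - 5) = 1/(-255) = -1/255 ≈ -0.0039216)
E = -1/255 ≈ -0.0039216
H(P) = I*sqrt(2) (H(P) = sqrt(7 - 9) = sqrt(-2) = I*sqrt(2))
(H(-16) + E)*(86 - 70) = (I*sqrt(2) - 1/255)*(86 - 70) = (-1/255 + I*sqrt(2))*16 = -16/255 + 16*I*sqrt(2)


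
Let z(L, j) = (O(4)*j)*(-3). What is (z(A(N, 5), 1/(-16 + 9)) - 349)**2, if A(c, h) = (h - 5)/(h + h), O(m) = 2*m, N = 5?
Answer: 5851561/49 ≈ 1.1942e+5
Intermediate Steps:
A(c, h) = (-5 + h)/(2*h) (A(c, h) = (-5 + h)/((2*h)) = (-5 + h)*(1/(2*h)) = (-5 + h)/(2*h))
z(L, j) = -24*j (z(L, j) = ((2*4)*j)*(-3) = (8*j)*(-3) = -24*j)
(z(A(N, 5), 1/(-16 + 9)) - 349)**2 = (-24/(-16 + 9) - 349)**2 = (-24/(-7) - 349)**2 = (-24*(-1/7) - 349)**2 = (24/7 - 349)**2 = (-2419/7)**2 = 5851561/49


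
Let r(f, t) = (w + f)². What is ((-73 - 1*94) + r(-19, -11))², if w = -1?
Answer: 54289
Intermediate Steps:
r(f, t) = (-1 + f)²
((-73 - 1*94) + r(-19, -11))² = ((-73 - 1*94) + (-1 - 19)²)² = ((-73 - 94) + (-20)²)² = (-167 + 400)² = 233² = 54289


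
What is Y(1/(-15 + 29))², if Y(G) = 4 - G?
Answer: 3025/196 ≈ 15.434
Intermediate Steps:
Y(1/(-15 + 29))² = (4 - 1/(-15 + 29))² = (4 - 1/14)² = (55/14)² = 3025/196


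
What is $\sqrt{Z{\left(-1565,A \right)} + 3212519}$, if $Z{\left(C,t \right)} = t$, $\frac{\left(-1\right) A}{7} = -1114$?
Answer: $9 \sqrt{39757} \approx 1794.5$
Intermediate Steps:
$A = 7798$ ($A = \left(-7\right) \left(-1114\right) = 7798$)
$\sqrt{Z{\left(-1565,A \right)} + 3212519} = \sqrt{7798 + 3212519} = \sqrt{3220317} = 9 \sqrt{39757}$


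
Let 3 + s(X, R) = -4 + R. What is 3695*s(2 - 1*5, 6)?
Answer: -3695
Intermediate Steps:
s(X, R) = -7 + R (s(X, R) = -3 + (-4 + R) = -7 + R)
3695*s(2 - 1*5, 6) = 3695*(-7 + 6) = 3695*(-1) = -3695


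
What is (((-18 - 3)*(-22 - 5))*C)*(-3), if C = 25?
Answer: -42525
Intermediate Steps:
(((-18 - 3)*(-22 - 5))*C)*(-3) = (((-18 - 3)*(-22 - 5))*25)*(-3) = (-21*(-27)*25)*(-3) = (567*25)*(-3) = 14175*(-3) = -42525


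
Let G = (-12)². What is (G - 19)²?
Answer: 15625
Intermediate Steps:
G = 144
(G - 19)² = (144 - 19)² = 125² = 15625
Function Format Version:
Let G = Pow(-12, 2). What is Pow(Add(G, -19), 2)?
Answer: 15625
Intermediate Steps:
G = 144
Pow(Add(G, -19), 2) = Pow(Add(144, -19), 2) = Pow(125, 2) = 15625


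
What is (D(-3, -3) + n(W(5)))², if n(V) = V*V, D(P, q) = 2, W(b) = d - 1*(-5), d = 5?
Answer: 10404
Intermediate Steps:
W(b) = 10 (W(b) = 5 - 1*(-5) = 5 + 5 = 10)
n(V) = V²
(D(-3, -3) + n(W(5)))² = (2 + 10²)² = (2 + 100)² = 102² = 10404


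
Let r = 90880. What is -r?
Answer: -90880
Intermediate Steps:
-r = -1*90880 = -90880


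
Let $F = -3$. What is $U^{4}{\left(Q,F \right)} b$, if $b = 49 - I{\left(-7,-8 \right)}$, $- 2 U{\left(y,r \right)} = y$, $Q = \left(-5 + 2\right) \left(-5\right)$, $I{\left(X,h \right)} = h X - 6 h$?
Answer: $- \frac{2784375}{16} \approx -1.7402 \cdot 10^{5}$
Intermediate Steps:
$I{\left(X,h \right)} = - 6 h + X h$ ($I{\left(X,h \right)} = X h - 6 h = - 6 h + X h$)
$Q = 15$ ($Q = \left(-3\right) \left(-5\right) = 15$)
$U{\left(y,r \right)} = - \frac{y}{2}$
$b = -55$ ($b = 49 - - 8 \left(-6 - 7\right) = 49 - \left(-8\right) \left(-13\right) = 49 - 104 = -55$)
$U^{4}{\left(Q,F \right)} b = \left(\left(- \frac{1}{2}\right) 15\right)^{4} \left(-55\right) = \left(- \frac{15}{2}\right)^{4} \left(-55\right) = \frac{50625}{16} \left(-55\right) = - \frac{2784375}{16}$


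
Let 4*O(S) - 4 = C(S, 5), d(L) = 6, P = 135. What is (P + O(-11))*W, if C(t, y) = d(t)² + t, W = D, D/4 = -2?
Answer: -1138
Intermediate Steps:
D = -8 (D = 4*(-2) = -8)
W = -8
C(t, y) = 36 + t (C(t, y) = 6² + t = 36 + t)
O(S) = 10 + S/4 (O(S) = 1 + (36 + S)/4 = 1 + (9 + S/4) = 10 + S/4)
(P + O(-11))*W = (135 + (10 + (¼)*(-11)))*(-8) = (135 + (10 - 11/4))*(-8) = (135 + 29/4)*(-8) = (569/4)*(-8) = -1138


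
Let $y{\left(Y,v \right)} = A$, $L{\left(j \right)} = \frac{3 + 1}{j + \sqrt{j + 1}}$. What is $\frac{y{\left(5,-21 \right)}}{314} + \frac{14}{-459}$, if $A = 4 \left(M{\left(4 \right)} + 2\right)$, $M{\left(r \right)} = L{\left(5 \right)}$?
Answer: $\frac{11482}{1369197} - \frac{8 \sqrt{6}}{2983} \approx 0.0018167$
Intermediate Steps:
$L{\left(j \right)} = \frac{4}{j + \sqrt{1 + j}}$
$M{\left(r \right)} = \frac{4}{5 + \sqrt{6}}$ ($M{\left(r \right)} = \frac{4}{5 + \sqrt{1 + 5}} = \frac{4}{5 + \sqrt{6}}$)
$A = \frac{232}{19} - \frac{16 \sqrt{6}}{19}$ ($A = 4 \left(\left(\frac{20}{19} - \frac{4 \sqrt{6}}{19}\right) + 2\right) = 4 \left(\frac{58}{19} - \frac{4 \sqrt{6}}{19}\right) = \frac{232}{19} - \frac{16 \sqrt{6}}{19} \approx 10.148$)
$y{\left(Y,v \right)} = \frac{232}{19} - \frac{16 \sqrt{6}}{19}$
$\frac{y{\left(5,-21 \right)}}{314} + \frac{14}{-459} = \frac{\frac{232}{19} - \frac{16 \sqrt{6}}{19}}{314} + \frac{14}{-459} = \left(\frac{232}{19} - \frac{16 \sqrt{6}}{19}\right) \frac{1}{314} + 14 \left(- \frac{1}{459}\right) = \left(\frac{116}{2983} - \frac{8 \sqrt{6}}{2983}\right) - \frac{14}{459} = \frac{11482}{1369197} - \frac{8 \sqrt{6}}{2983}$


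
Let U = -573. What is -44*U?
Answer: 25212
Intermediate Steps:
-44*U = -44*(-573) = 25212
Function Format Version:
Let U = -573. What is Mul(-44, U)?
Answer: 25212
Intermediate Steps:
Mul(-44, U) = Mul(-44, -573) = 25212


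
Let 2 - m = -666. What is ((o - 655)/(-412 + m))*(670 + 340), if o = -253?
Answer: -114635/32 ≈ -3582.3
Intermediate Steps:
m = 668 (m = 2 - 1*(-666) = 2 + 666 = 668)
((o - 655)/(-412 + m))*(670 + 340) = ((-253 - 655)/(-412 + 668))*(670 + 340) = -908/256*1010 = -908*1/256*1010 = -227/64*1010 = -114635/32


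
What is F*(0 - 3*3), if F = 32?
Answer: -288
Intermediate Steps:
F*(0 - 3*3) = 32*(0 - 3*3) = 32*(0 - 9) = 32*(-9) = -288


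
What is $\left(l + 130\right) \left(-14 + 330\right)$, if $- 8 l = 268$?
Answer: $30494$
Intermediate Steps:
$l = - \frac{67}{2}$ ($l = \left(- \frac{1}{8}\right) 268 = - \frac{67}{2} \approx -33.5$)
$\left(l + 130\right) \left(-14 + 330\right) = \left(- \frac{67}{2} + 130\right) \left(-14 + 330\right) = \frac{193}{2} \cdot 316 = 30494$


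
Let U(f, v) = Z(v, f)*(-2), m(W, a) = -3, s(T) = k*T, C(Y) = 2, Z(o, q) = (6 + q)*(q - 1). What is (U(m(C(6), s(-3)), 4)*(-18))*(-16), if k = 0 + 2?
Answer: 6912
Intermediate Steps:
Z(o, q) = (-1 + q)*(6 + q) (Z(o, q) = (6 + q)*(-1 + q) = (-1 + q)*(6 + q))
k = 2
s(T) = 2*T
U(f, v) = 12 - 10*f - 2*f² (U(f, v) = (-6 + f² + 5*f)*(-2) = 12 - 10*f - 2*f²)
(U(m(C(6), s(-3)), 4)*(-18))*(-16) = ((12 - 10*(-3) - 2*(-3)²)*(-18))*(-16) = ((12 + 30 - 2*9)*(-18))*(-16) = ((12 + 30 - 18)*(-18))*(-16) = (24*(-18))*(-16) = -432*(-16) = 6912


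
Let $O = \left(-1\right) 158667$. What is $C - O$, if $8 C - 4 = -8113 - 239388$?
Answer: $\frac{1021839}{8} \approx 1.2773 \cdot 10^{5}$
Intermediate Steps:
$C = - \frac{247497}{8}$ ($C = \frac{1}{2} + \frac{-8113 - 239388}{8} = \frac{1}{2} + \frac{1}{8} \left(-247501\right) = \frac{1}{2} - \frac{247501}{8} = - \frac{247497}{8} \approx -30937.0$)
$O = -158667$
$C - O = - \frac{247497}{8} - -158667 = - \frac{247497}{8} + 158667 = \frac{1021839}{8}$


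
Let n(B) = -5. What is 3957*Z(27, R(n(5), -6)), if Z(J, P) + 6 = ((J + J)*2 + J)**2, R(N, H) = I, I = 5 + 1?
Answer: 72092583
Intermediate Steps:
I = 6
R(N, H) = 6
Z(J, P) = -6 + 25*J**2 (Z(J, P) = -6 + ((J + J)*2 + J)**2 = -6 + ((2*J)*2 + J)**2 = -6 + (4*J + J)**2 = -6 + (5*J)**2 = -6 + 25*J**2)
3957*Z(27, R(n(5), -6)) = 3957*(-6 + 25*27**2) = 3957*(-6 + 25*729) = 3957*(-6 + 18225) = 3957*18219 = 72092583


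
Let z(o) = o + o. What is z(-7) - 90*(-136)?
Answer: 12226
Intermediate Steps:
z(o) = 2*o
z(-7) - 90*(-136) = 2*(-7) - 90*(-136) = -14 + 12240 = 12226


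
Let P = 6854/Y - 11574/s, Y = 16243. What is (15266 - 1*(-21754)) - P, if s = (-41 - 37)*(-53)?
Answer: 414333237881/11191427 ≈ 37022.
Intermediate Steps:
s = 4134 (s = -78*(-53) = 4134)
P = -26610341/11191427 (P = 6854/16243 - 11574/4134 = 6854*(1/16243) - 11574*1/4134 = 6854/16243 - 1929/689 = -26610341/11191427 ≈ -2.3777)
(15266 - 1*(-21754)) - P = (15266 - 1*(-21754)) - 1*(-26610341/11191427) = (15266 + 21754) + 26610341/11191427 = 37020 + 26610341/11191427 = 414333237881/11191427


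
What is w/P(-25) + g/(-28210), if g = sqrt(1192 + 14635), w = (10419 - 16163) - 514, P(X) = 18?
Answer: -1043/3 - sqrt(323)/4030 ≈ -347.67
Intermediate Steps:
w = -6258 (w = -5744 - 514 = -6258)
g = 7*sqrt(323) (g = sqrt(15827) = 7*sqrt(323) ≈ 125.81)
w/P(-25) + g/(-28210) = -6258/18 + (7*sqrt(323))/(-28210) = -6258*1/18 + (7*sqrt(323))*(-1/28210) = -1043/3 - sqrt(323)/4030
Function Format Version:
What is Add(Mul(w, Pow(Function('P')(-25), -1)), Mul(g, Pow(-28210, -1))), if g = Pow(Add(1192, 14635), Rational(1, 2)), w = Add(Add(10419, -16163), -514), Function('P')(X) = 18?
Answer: Add(Rational(-1043, 3), Mul(Rational(-1, 4030), Pow(323, Rational(1, 2)))) ≈ -347.67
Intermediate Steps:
w = -6258 (w = Add(-5744, -514) = -6258)
g = Mul(7, Pow(323, Rational(1, 2))) (g = Pow(15827, Rational(1, 2)) = Mul(7, Pow(323, Rational(1, 2))) ≈ 125.81)
Add(Mul(w, Pow(Function('P')(-25), -1)), Mul(g, Pow(-28210, -1))) = Add(Mul(-6258, Pow(18, -1)), Mul(Mul(7, Pow(323, Rational(1, 2))), Pow(-28210, -1))) = Add(Mul(-6258, Rational(1, 18)), Mul(Mul(7, Pow(323, Rational(1, 2))), Rational(-1, 28210))) = Add(Rational(-1043, 3), Mul(Rational(-1, 4030), Pow(323, Rational(1, 2))))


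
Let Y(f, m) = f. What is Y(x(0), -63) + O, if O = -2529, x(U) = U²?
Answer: -2529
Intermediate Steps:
Y(x(0), -63) + O = 0² - 2529 = 0 - 2529 = -2529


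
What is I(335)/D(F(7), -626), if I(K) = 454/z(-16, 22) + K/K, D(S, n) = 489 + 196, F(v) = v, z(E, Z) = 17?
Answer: 471/11645 ≈ 0.040447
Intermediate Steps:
D(S, n) = 685
I(K) = 471/17 (I(K) = 454/17 + K/K = 454*(1/17) + 1 = 454/17 + 1 = 471/17)
I(335)/D(F(7), -626) = (471/17)/685 = (471/17)*(1/685) = 471/11645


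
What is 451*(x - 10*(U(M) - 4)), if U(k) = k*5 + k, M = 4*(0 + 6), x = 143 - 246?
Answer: -677853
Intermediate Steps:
x = -103
M = 24 (M = 4*6 = 24)
U(k) = 6*k (U(k) = 5*k + k = 6*k)
451*(x - 10*(U(M) - 4)) = 451*(-103 - 10*(6*24 - 4)) = 451*(-103 - 10*(144 - 4)) = 451*(-103 - 10*140) = 451*(-103 - 1400) = 451*(-1503) = -677853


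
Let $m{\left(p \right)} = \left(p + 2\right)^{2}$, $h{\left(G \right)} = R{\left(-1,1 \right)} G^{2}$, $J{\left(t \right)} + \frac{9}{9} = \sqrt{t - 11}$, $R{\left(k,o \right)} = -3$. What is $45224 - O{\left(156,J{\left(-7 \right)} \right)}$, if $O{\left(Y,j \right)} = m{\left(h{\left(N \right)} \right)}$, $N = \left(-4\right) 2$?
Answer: $9124$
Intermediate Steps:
$J{\left(t \right)} = -1 + \sqrt{-11 + t}$ ($J{\left(t \right)} = -1 + \sqrt{t - 11} = -1 + \sqrt{-11 + t}$)
$N = -8$
$h{\left(G \right)} = - 3 G^{2}$
$m{\left(p \right)} = \left(2 + p\right)^{2}$
$O{\left(Y,j \right)} = 36100$ ($O{\left(Y,j \right)} = \left(2 - 3 \left(-8\right)^{2}\right)^{2} = \left(2 - 192\right)^{2} = \left(-190\right)^{2} = 36100$)
$45224 - O{\left(156,J{\left(-7 \right)} \right)} = 45224 - 36100 = 9124$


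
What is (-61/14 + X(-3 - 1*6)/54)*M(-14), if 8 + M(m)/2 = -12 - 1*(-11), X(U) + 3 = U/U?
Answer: 1661/21 ≈ 79.095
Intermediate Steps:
X(U) = -2 (X(U) = -3 + U/U = -3 + 1 = -2)
M(m) = -18 (M(m) = -16 + 2*(-12 - 1*(-11)) = -16 + 2*(-12 + 11) = -16 + 2*(-1) = -16 - 2 = -18)
(-61/14 + X(-3 - 1*6)/54)*M(-14) = (-61/14 - 2/54)*(-18) = (-61*1/14 - 2*1/54)*(-18) = (-61/14 - 1/27)*(-18) = -1661/378*(-18) = 1661/21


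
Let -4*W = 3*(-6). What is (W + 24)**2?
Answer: 3249/4 ≈ 812.25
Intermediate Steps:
W = 9/2 (W = -3*(-6)/4 = -1/4*(-18) = 9/2 ≈ 4.5000)
(W + 24)**2 = (9/2 + 24)**2 = (57/2)**2 = 3249/4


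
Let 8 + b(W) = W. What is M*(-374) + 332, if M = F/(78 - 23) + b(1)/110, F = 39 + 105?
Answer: -3117/5 ≈ -623.40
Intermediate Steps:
b(W) = -8 + W
F = 144
M = 281/110 (M = 144/(78 - 23) + (-8 + 1)/110 = 144/55 - 7*1/110 = 144*(1/55) - 7/110 = 144/55 - 7/110 = 281/110 ≈ 2.5545)
M*(-374) + 332 = (281/110)*(-374) + 332 = -4777/5 + 332 = -3117/5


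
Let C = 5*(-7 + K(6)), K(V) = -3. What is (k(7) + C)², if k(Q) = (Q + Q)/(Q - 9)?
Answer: 3249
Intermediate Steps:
k(Q) = 2*Q/(-9 + Q) (k(Q) = (2*Q)/(-9 + Q) = 2*Q/(-9 + Q))
C = -50 (C = 5*(-7 - 3) = 5*(-10) = -50)
(k(7) + C)² = (2*7/(-9 + 7) - 50)² = (2*7/(-2) - 50)² = (2*7*(-½) - 50)² = (-7 - 50)² = (-57)² = 3249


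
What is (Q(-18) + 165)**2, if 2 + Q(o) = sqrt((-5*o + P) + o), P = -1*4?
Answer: 26637 + 652*sqrt(17) ≈ 29325.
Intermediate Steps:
P = -4
Q(o) = -2 + sqrt(-4 - 4*o) (Q(o) = -2 + sqrt((-5*o - 4) + o) = -2 + sqrt((-4 - 5*o) + o) = -2 + sqrt(-4 - 4*o))
(Q(-18) + 165)**2 = ((-2 + 2*sqrt(-1 - 1*(-18))) + 165)**2 = ((-2 + 2*sqrt(-1 + 18)) + 165)**2 = ((-2 + 2*sqrt(17)) + 165)**2 = (163 + 2*sqrt(17))**2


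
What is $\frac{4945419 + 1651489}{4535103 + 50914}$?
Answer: $\frac{6596908}{4586017} \approx 1.4385$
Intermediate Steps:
$\frac{4945419 + 1651489}{4535103 + 50914} = \frac{6596908}{4586017}$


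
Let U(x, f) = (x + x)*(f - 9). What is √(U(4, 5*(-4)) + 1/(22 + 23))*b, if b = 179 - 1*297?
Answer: -118*I*√52195/15 ≈ -1797.2*I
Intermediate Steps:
U(x, f) = 2*x*(-9 + f) (U(x, f) = (2*x)*(-9 + f) = 2*x*(-9 + f))
b = -118 (b = 179 - 297 = -118)
√(U(4, 5*(-4)) + 1/(22 + 23))*b = √(2*4*(-9 + 5*(-4)) + 1/(22 + 23))*(-118) = √(2*4*(-9 - 20) + 1/45)*(-118) = √(2*4*(-29) + 1/45)*(-118) = √(-232 + 1/45)*(-118) = √(-10439/45)*(-118) = (I*√52195/15)*(-118) = -118*I*√52195/15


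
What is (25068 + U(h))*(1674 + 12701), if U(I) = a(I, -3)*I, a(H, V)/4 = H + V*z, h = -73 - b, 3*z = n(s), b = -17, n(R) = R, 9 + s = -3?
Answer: 502032500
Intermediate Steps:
s = -12 (s = -9 - 3 = -12)
z = -4 (z = (1/3)*(-12) = -4)
h = -56 (h = -73 - 1*(-17) = -73 + 17 = -56)
a(H, V) = -16*V + 4*H (a(H, V) = 4*(H + V*(-4)) = 4*(H - 4*V) = -16*V + 4*H)
U(I) = I*(48 + 4*I) (U(I) = (-16*(-3) + 4*I)*I = (48 + 4*I)*I = I*(48 + 4*I))
(25068 + U(h))*(1674 + 12701) = (25068 + 4*(-56)*(12 - 56))*(1674 + 12701) = (25068 + 4*(-56)*(-44))*14375 = (25068 + 9856)*14375 = 34924*14375 = 502032500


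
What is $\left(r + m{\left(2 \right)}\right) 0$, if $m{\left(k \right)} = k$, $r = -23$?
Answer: $0$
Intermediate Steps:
$\left(r + m{\left(2 \right)}\right) 0 = \left(-23 + 2\right) 0 = \left(-21\right) 0 = 0$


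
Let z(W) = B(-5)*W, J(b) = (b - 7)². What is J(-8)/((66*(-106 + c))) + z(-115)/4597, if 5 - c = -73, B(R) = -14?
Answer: 646985/2831752 ≈ 0.22848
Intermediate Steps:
J(b) = (-7 + b)²
c = 78 (c = 5 - 1*(-73) = 5 + 73 = 78)
z(W) = -14*W
J(-8)/((66*(-106 + c))) + z(-115)/4597 = (-7 - 8)²/((66*(-106 + 78))) - 14*(-115)/4597 = (-15)²/((66*(-28))) + 1610*(1/4597) = 225/(-1848) + 1610/4597 = 225*(-1/1848) + 1610/4597 = -75/616 + 1610/4597 = 646985/2831752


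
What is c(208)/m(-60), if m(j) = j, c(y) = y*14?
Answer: -728/15 ≈ -48.533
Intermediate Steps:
c(y) = 14*y
c(208)/m(-60) = (14*208)/(-60) = 2912*(-1/60) = -728/15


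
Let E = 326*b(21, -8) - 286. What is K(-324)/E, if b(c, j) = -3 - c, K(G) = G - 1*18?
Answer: 171/4055 ≈ 0.042170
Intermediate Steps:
K(G) = -18 + G (K(G) = G - 18 = -18 + G)
E = -8110 (E = 326*(-3 - 1*21) - 286 = 326*(-3 - 21) - 286 = 326*(-24) - 286 = -7824 - 286 = -8110)
K(-324)/E = (-18 - 324)/(-8110) = -342*(-1/8110) = 171/4055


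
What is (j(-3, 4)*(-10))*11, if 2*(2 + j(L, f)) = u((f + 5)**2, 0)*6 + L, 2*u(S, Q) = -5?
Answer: 1210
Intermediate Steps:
u(S, Q) = -5/2 (u(S, Q) = (1/2)*(-5) = -5/2)
j(L, f) = -19/2 + L/2 (j(L, f) = -2 + (-5/2*6 + L)/2 = -2 + (-15 + L)/2 = -2 + (-15/2 + L/2) = -19/2 + L/2)
(j(-3, 4)*(-10))*11 = ((-19/2 + (1/2)*(-3))*(-10))*11 = ((-19/2 - 3/2)*(-10))*11 = -11*(-10)*11 = 110*11 = 1210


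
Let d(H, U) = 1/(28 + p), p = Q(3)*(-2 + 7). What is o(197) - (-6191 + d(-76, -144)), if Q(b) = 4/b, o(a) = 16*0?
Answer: 643861/104 ≈ 6191.0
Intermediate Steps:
o(a) = 0
p = 20/3 (p = (4/3)*(-2 + 7) = (4*(⅓))*5 = (4/3)*5 = 20/3 ≈ 6.6667)
d(H, U) = 3/104 (d(H, U) = 1/(28 + 20/3) = 1/(104/3) = 3/104)
o(197) - (-6191 + d(-76, -144)) = 0 - (-6191 + 3/104) = 0 - 1*(-643861/104) = 0 + 643861/104 = 643861/104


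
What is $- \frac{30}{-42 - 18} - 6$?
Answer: $- \frac{11}{2} \approx -5.5$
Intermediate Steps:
$- \frac{30}{-42 - 18} - 6 = - \frac{30}{-60} - 6 = \left(-30\right) \left(- \frac{1}{60}\right) - 6 = \frac{1}{2} - 6 = - \frac{11}{2}$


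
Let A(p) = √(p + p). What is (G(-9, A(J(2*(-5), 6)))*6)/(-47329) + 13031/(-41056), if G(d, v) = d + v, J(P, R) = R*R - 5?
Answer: -614527175/1943139424 - 6*√62/47329 ≈ -0.31725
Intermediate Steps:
J(P, R) = -5 + R² (J(P, R) = R² - 5 = -5 + R²)
A(p) = √2*√p (A(p) = √(2*p) = √2*√p)
(G(-9, A(J(2*(-5), 6)))*6)/(-47329) + 13031/(-41056) = ((-9 + √2*√(-5 + 6²))*6)/(-47329) + 13031/(-41056) = ((-9 + √2*√(-5 + 36))*6)*(-1/47329) + 13031*(-1/41056) = ((-9 + √2*√31)*6)*(-1/47329) - 13031/41056 = ((-9 + √62)*6)*(-1/47329) - 13031/41056 = (-54 + 6*√62)*(-1/47329) - 13031/41056 = (54/47329 - 6*√62/47329) - 13031/41056 = -614527175/1943139424 - 6*√62/47329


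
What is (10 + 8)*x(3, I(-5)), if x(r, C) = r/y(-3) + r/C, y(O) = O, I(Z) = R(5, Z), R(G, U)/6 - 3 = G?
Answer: -135/8 ≈ -16.875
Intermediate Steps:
R(G, U) = 18 + 6*G
I(Z) = 48 (I(Z) = 18 + 6*5 = 18 + 30 = 48)
x(r, C) = -r/3 + r/C (x(r, C) = r/(-3) + r/C = r*(-⅓) + r/C = -r/3 + r/C)
(10 + 8)*x(3, I(-5)) = (10 + 8)*(-⅓*3 + 3/48) = 18*(-1 + 3*(1/48)) = 18*(-1 + 1/16) = 18*(-15/16) = -135/8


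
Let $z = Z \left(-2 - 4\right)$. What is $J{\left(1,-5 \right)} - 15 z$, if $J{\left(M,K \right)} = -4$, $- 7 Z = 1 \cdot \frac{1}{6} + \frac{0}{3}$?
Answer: $- \frac{43}{7} \approx -6.1429$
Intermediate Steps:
$Z = - \frac{1}{42}$ ($Z = - \frac{1 \cdot \frac{1}{6} + \frac{0}{3}}{7} = - \frac{1 \cdot \frac{1}{6} + 0 \cdot \frac{1}{3}}{7} = - \frac{\frac{1}{6} + 0}{7} = \left(- \frac{1}{7}\right) \frac{1}{6} = - \frac{1}{42} \approx -0.02381$)
$z = \frac{1}{7}$ ($z = - \frac{-2 - 4}{42} = \left(- \frac{1}{42}\right) \left(-6\right) = \frac{1}{7} \approx 0.14286$)
$J{\left(1,-5 \right)} - 15 z = -4 - \frac{15}{7} = - \frac{43}{7}$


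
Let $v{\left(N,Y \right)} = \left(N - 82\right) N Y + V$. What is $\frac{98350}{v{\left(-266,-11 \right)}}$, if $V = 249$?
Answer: $- \frac{98350}{1017999} \approx -0.096611$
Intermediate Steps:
$v{\left(N,Y \right)} = 249 + N Y \left(-82 + N\right)$ ($v{\left(N,Y \right)} = \left(N - 82\right) N Y + 249 = \left(-82 + N\right) N Y + 249 = N \left(-82 + N\right) Y + 249 = N Y \left(-82 + N\right) + 249 = 249 + N Y \left(-82 + N\right)$)
$\frac{98350}{v{\left(-266,-11 \right)}} = \frac{98350}{249 - 11 \left(-266\right)^{2} - \left(-21812\right) \left(-11\right)} = \frac{98350}{249 - 778316 - 239932} = \frac{98350}{-1017999} = 98350 \left(- \frac{1}{1017999}\right) = - \frac{98350}{1017999}$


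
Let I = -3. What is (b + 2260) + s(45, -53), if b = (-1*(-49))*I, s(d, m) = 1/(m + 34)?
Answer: 40146/19 ≈ 2112.9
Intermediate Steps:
s(d, m) = 1/(34 + m)
b = -147 (b = -1*(-49)*(-3) = 49*(-3) = -147)
(b + 2260) + s(45, -53) = (-147 + 2260) + 1/(34 - 53) = 2113 + 1/(-19) = 2113 - 1/19 = 40146/19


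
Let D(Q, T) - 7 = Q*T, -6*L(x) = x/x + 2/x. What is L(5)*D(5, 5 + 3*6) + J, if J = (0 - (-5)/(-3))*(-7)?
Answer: -84/5 ≈ -16.800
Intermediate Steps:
L(x) = -⅙ - 1/(3*x) (L(x) = -(x/x + 2/x)/6 = -(1 + 2/x)/6 = -⅙ - 1/(3*x))
D(Q, T) = 7 + Q*T
J = 35/3 (J = (0 - (-5)*(-1)/3)*(-7) = (0 - 1*5/3)*(-7) = (0 - 5/3)*(-7) = -5/3*(-7) = 35/3 ≈ 11.667)
L(5)*D(5, 5 + 3*6) + J = ((⅙)*(-2 - 1*5)/5)*(7 + 5*(5 + 3*6)) + 35/3 = ((⅙)*(⅕)*(-2 - 5))*(7 + 5*(5 + 18)) + 35/3 = ((⅙)*(⅕)*(-7))*(7 + 5*23) + 35/3 = -7*(7 + 115)/30 + 35/3 = -7/30*122 + 35/3 = -427/15 + 35/3 = -84/5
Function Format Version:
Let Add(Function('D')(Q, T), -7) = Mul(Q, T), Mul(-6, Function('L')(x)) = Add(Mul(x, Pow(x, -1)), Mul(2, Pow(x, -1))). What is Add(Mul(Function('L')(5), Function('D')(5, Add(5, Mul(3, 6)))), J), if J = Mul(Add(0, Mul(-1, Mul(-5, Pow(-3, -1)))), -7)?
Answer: Rational(-84, 5) ≈ -16.800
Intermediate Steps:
Function('L')(x) = Add(Rational(-1, 6), Mul(Rational(-1, 3), Pow(x, -1))) (Function('L')(x) = Mul(Rational(-1, 6), Add(Mul(x, Pow(x, -1)), Mul(2, Pow(x, -1)))) = Mul(Rational(-1, 6), Add(1, Mul(2, Pow(x, -1)))) = Add(Rational(-1, 6), Mul(Rational(-1, 3), Pow(x, -1))))
Function('D')(Q, T) = Add(7, Mul(Q, T))
J = Rational(35, 3) (J = Mul(Add(0, Mul(-1, Mul(-5, Rational(-1, 3)))), -7) = Mul(Add(0, Mul(-1, Rational(5, 3))), -7) = Mul(Add(0, Rational(-5, 3)), -7) = Mul(Rational(-5, 3), -7) = Rational(35, 3) ≈ 11.667)
Add(Mul(Function('L')(5), Function('D')(5, Add(5, Mul(3, 6)))), J) = Add(Mul(Mul(Rational(1, 6), Pow(5, -1), Add(-2, Mul(-1, 5))), Add(7, Mul(5, Add(5, Mul(3, 6))))), Rational(35, 3)) = Add(Mul(Mul(Rational(1, 6), Rational(1, 5), Add(-2, -5)), Add(7, Mul(5, Add(5, 18)))), Rational(35, 3)) = Add(Mul(Mul(Rational(1, 6), Rational(1, 5), -7), Add(7, Mul(5, 23))), Rational(35, 3)) = Add(Mul(Rational(-7, 30), Add(7, 115)), Rational(35, 3)) = Add(Mul(Rational(-7, 30), 122), Rational(35, 3)) = Add(Rational(-427, 15), Rational(35, 3)) = Rational(-84, 5)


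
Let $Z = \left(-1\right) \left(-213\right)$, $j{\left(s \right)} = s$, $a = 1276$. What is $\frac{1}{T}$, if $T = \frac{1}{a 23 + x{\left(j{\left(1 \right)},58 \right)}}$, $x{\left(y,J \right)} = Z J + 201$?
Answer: $41903$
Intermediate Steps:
$Z = 213$
$x{\left(y,J \right)} = 201 + 213 J$ ($x{\left(y,J \right)} = 213 J + 201 = 201 + 213 J$)
$T = \frac{1}{41903}$ ($T = \frac{1}{1276 \cdot 23 + \left(201 + 213 \cdot 58\right)} = \frac{1}{29348 + \left(201 + 12354\right)} = \frac{1}{29348 + 12555} = \frac{1}{41903} \approx 2.3865 \cdot 10^{-5}$)
$\frac{1}{T} = \frac{1}{\frac{1}{41903}} = 41903$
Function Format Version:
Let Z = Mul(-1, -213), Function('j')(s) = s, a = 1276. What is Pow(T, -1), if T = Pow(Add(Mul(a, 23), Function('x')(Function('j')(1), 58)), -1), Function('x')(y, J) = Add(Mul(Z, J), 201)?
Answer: 41903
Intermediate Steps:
Z = 213
Function('x')(y, J) = Add(201, Mul(213, J)) (Function('x')(y, J) = Add(Mul(213, J), 201) = Add(201, Mul(213, J)))
T = Rational(1, 41903) (T = Pow(Add(Mul(1276, 23), Add(201, Mul(213, 58))), -1) = Pow(Add(29348, Add(201, 12354)), -1) = Pow(Add(29348, 12555), -1) = Pow(41903, -1) = Rational(1, 41903) ≈ 2.3865e-5)
Pow(T, -1) = Pow(Rational(1, 41903), -1) = 41903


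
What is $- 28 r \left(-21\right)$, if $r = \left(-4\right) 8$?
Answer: $-18816$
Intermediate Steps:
$r = -32$
$- 28 r \left(-21\right) = \left(-28\right) \left(-32\right) \left(-21\right) = 896 \left(-21\right) = -18816$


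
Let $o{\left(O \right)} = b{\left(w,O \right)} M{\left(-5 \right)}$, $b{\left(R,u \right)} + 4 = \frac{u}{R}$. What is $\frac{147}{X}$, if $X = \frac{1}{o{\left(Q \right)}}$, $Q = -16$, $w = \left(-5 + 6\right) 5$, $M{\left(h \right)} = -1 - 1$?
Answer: $\frac{10584}{5} \approx 2116.8$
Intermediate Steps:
$M{\left(h \right)} = -2$ ($M{\left(h \right)} = -1 - 1 = -2$)
$w = 5$ ($w = 1 \cdot 5 = 5$)
$b{\left(R,u \right)} = -4 + \frac{u}{R}$
$o{\left(O \right)} = 8 - \frac{2 O}{5}$ ($o{\left(O \right)} = \left(-4 + \frac{O}{5}\right) \left(-2\right) = 8 - \frac{2 O}{5}$)
$X = \frac{5}{72}$ ($X = \frac{1}{8 - - \frac{32}{5}} = \frac{1}{8 + \frac{32}{5}} = \frac{1}{\frac{72}{5}} = \frac{5}{72} \approx 0.069444$)
$\frac{147}{X} = \frac{147}{\frac{5}{72}} = 147 \cdot \frac{72}{5} = \frac{10584}{5}$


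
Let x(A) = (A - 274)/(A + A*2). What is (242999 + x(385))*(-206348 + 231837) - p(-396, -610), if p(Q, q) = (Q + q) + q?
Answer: 2384615146988/385 ≈ 6.1938e+9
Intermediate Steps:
p(Q, q) = Q + 2*q
x(A) = (-274 + A)/(3*A) (x(A) = (-274 + A)/(A + 2*A) = (-274 + A)/((3*A)) = (-274 + A)*(1/(3*A)) = (-274 + A)/(3*A))
(242999 + x(385))*(-206348 + 231837) - p(-396, -610) = (242999 + (⅓)*(-274 + 385)/385)*(-206348 + 231837) - (-396 + 2*(-610)) = (242999 + (⅓)*(1/385)*111)*25489 - (-396 - 1220) = (242999 + 37/385)*25489 - 1*(-1616) = (93554652/385)*25489 + 1616 = 2384614524828/385 + 1616 = 2384615146988/385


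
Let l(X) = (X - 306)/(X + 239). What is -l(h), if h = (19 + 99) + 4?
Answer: 184/361 ≈ 0.50970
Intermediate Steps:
h = 122 (h = 118 + 4 = 122)
l(X) = (-306 + X)/(239 + X)
-l(h) = -(-306 + 122)/(239 + 122) = -(-184)/361 = -1*(-184/361) = 184/361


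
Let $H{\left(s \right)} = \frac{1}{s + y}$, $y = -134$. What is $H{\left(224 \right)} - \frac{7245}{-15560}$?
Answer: $\frac{66761}{140040} \approx 0.47673$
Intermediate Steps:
$H{\left(s \right)} = \frac{1}{-134 + s}$ ($H{\left(s \right)} = \frac{1}{s - 134} = \frac{1}{-134 + s}$)
$H{\left(224 \right)} - \frac{7245}{-15560} = \frac{1}{-134 + 224} - \frac{7245}{-15560} = \frac{1}{90} - 7245 \left(- \frac{1}{15560}\right) = \frac{1}{90} - - \frac{1449}{3112} = \frac{1}{90} + \frac{1449}{3112} = \frac{66761}{140040}$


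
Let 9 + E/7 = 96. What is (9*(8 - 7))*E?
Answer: 5481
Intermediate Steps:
E = 609 (E = -63 + 7*96 = -63 + 672 = 609)
(9*(8 - 7))*E = (9*(8 - 7))*609 = (9*1)*609 = 9*609 = 5481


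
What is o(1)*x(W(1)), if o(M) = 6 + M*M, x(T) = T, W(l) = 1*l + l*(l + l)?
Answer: 21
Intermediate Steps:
W(l) = l + 2*l² (W(l) = l + l*(2*l) = l + 2*l²)
o(M) = 6 + M²
o(1)*x(W(1)) = (6 + 1²)*(1*(1 + 2*1)) = (6 + 1)*(1*(1 + 2)) = 7*(1*3) = 7*3 = 21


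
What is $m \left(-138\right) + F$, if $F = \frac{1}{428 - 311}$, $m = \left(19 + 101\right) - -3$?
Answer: $- \frac{1985957}{117} \approx -16974.0$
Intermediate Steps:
$m = 123$ ($m = 120 + 3 = 123$)
$F = \frac{1}{117} \approx 0.008547$
$m \left(-138\right) + F = 123 \left(-138\right) + \frac{1}{117} = -16974 + \frac{1}{117} = - \frac{1985957}{117}$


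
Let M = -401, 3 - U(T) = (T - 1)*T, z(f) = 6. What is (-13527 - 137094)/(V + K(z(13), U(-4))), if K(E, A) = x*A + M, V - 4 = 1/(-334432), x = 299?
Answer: 16790827424/610895787 ≈ 27.486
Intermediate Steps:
U(T) = 3 - T*(-1 + T) (U(T) = 3 - (T - 1)*T = 3 - (-1 + T)*T = 3 - T*(-1 + T))
V = 1337727/334432 (V = 4 + 1/(-334432) = 4 - 1/334432 = 1337727/334432 ≈ 4.0000)
K(E, A) = -401 + 299*A (K(E, A) = 299*A - 401 = -401 + 299*A)
(-13527 - 137094)/(V + K(z(13), U(-4))) = (-13527 - 137094)/(1337727/334432 + (-401 + 299*(3 - 4 - 1*(-4)²))) = -150621/(1337727/334432 + (-401 + 299*(3 - 4 - 1*16))) = -150621/(1337727/334432 + (-401 + 299*(3 - 4 - 16))) = -150621/(1337727/334432 + (-401 + 299*(-17))) = -150621/(1337727/334432 + (-401 - 5083)) = -150621/(1337727/334432 - 5484) = -150621/(-1832687361/334432) = -150621*(-334432/1832687361) = 16790827424/610895787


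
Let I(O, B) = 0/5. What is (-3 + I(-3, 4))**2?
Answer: 9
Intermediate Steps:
I(O, B) = 0 (I(O, B) = 0*(1/5) = 0)
(-3 + I(-3, 4))**2 = (-3 + 0)**2 = (-3)**2 = 9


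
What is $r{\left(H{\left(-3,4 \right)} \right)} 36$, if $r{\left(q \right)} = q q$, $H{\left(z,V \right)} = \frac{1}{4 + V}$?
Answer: $\frac{9}{16} \approx 0.5625$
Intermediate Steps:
$r{\left(q \right)} = q^{2}$
$r{\left(H{\left(-3,4 \right)} \right)} 36 = \left(\frac{1}{4 + 4}\right)^{2} \cdot 36 = \left(\frac{1}{8}\right)^{2} \cdot 36 = \frac{1}{64} \cdot 36 = \frac{9}{16}$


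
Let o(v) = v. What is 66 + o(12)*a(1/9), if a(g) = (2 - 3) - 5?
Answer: -6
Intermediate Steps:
a(g) = -6 (a(g) = -1 - 5 = -6)
66 + o(12)*a(1/9) = 66 + 12*(-6) = 66 - 72 = -6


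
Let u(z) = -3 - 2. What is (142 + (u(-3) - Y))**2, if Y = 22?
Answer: 13225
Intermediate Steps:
u(z) = -5
(142 + (u(-3) - Y))**2 = (142 + (-5 - 1*22))**2 = (142 + (-5 - 22))**2 = (142 - 27)**2 = 115**2 = 13225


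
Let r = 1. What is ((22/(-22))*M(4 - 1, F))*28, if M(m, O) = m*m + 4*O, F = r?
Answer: -364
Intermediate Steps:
F = 1
M(m, O) = m**2 + 4*O
((22/(-22))*M(4 - 1, F))*28 = ((22/(-22))*((4 - 1)**2 + 4*1))*28 = ((22*(-1/22))*(3**2 + 4))*28 = -(9 + 4)*28 = -1*13*28 = -13*28 = -364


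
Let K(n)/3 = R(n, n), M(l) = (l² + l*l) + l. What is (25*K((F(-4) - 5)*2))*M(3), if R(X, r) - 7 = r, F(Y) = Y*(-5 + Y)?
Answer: 108675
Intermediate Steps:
R(X, r) = 7 + r
M(l) = l + 2*l² (M(l) = (l² + l²) + l = 2*l² + l = l + 2*l²)
K(n) = 21 + 3*n (K(n) = 3*(7 + n) = 21 + 3*n)
(25*K((F(-4) - 5)*2))*M(3) = (25*(21 + 3*((-4*(-5 - 4) - 5)*2)))*(3*(1 + 2*3)) = (25*(21 + 3*((-4*(-9) - 5)*2)))*(3*(1 + 6)) = (25*(21 + 3*((36 - 5)*2)))*(3*7) = (25*(21 + 3*(31*2)))*21 = (25*(21 + 3*62))*21 = (25*(21 + 186))*21 = (25*207)*21 = 5175*21 = 108675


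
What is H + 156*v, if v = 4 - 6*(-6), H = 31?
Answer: 6271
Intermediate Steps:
v = 40 (v = 4 + 36 = 40)
H + 156*v = 31 + 156*40 = 31 + 6240 = 6271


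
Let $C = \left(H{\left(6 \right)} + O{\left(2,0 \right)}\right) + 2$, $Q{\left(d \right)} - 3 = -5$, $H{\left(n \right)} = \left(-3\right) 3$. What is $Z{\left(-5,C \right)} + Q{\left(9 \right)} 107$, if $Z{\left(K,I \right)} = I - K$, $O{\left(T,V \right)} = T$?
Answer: $-214$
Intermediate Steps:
$H{\left(n \right)} = -9$
$Q{\left(d \right)} = -2$ ($Q{\left(d \right)} = 3 - 5 = -2$)
$C = -5$ ($C = \left(-9 + 2\right) + 2 = -7 + 2 = -5$)
$Z{\left(-5,C \right)} + Q{\left(9 \right)} 107 = \left(-5 - -5\right) - 214 = \left(-5 + 5\right) - 214 = 0 - 214 = -214$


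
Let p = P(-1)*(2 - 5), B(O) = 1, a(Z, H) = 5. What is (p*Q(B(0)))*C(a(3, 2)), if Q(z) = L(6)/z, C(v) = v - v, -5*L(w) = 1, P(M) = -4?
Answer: 0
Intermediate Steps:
L(w) = -1/5 (L(w) = -1/5*1 = -1/5)
C(v) = 0
p = 12 (p = -4*(2 - 5) = -4*(-3) = 12)
Q(z) = -1/(5*z)
(p*Q(B(0)))*C(a(3, 2)) = (12*(-1/5/1))*0 = (12*(-1/5*1))*0 = (12*(-1/5))*0 = -12/5*0 = 0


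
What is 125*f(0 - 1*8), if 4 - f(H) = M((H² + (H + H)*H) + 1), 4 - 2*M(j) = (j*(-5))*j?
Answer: -23280125/2 ≈ -1.1640e+7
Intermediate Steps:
M(j) = 2 + 5*j²/2 (M(j) = 2 - j*(-5)*j/2 = 2 - (-5*j)*j/2 = 2 - (-5)*j²/2 = 2 + 5*j²/2)
f(H) = 2 - 5*(1 + 3*H²)²/2 (f(H) = 4 - (2 + 5*((H² + (H + H)*H) + 1)²/2) = 4 - (2 + 5*((H² + (2*H)*H) + 1)²/2) = 4 - (2 + 5*((H² + 2*H²) + 1)²/2) = 4 - (2 + 5*(3*H² + 1)²/2) = 4 - (2 + 5*(1 + 3*H²)²/2) = 4 + (-2 - 5*(1 + 3*H²)²/2) = 2 - 5*(1 + 3*H²)²/2)
125*f(0 - 1*8) = 125*(2 - 5*(1 + 3*(0 - 1*8)²)²/2) = 125*(2 - 5*(1 + 3*(0 - 8)²)²/2) = 125*(2 - 5*(1 + 3*(-8)²)²/2) = 125*(2 - 5*(1 + 3*64)²/2) = 125*(2 - 5*(1 + 192)²/2) = 125*(2 - 5/2*193²) = 125*(2 - 5/2*37249) = 125*(2 - 186245/2) = 125*(-186241/2) = -23280125/2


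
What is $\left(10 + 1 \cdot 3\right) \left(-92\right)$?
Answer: $-1196$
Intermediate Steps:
$\left(10 + 1 \cdot 3\right) \left(-92\right) = \left(10 + 3\right) \left(-92\right) = 13 \left(-92\right) = -1196$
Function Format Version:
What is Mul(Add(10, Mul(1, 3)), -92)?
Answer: -1196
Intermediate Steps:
Mul(Add(10, Mul(1, 3)), -92) = Mul(Add(10, 3), -92) = Mul(13, -92) = -1196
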